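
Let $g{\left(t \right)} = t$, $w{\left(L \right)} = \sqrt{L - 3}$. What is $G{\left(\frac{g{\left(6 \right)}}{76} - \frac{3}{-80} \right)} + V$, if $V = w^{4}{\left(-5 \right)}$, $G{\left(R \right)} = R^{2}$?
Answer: $\frac{147896929}{2310400} \approx 64.014$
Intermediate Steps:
$w{\left(L \right)} = \sqrt{-3 + L}$
$V = 64$ ($V = \left(\sqrt{-3 - 5}\right)^{4} = \left(\sqrt{-8}\right)^{4} = \left(2 i \sqrt{2}\right)^{4} = 64$)
$G{\left(\frac{g{\left(6 \right)}}{76} - \frac{3}{-80} \right)} + V = \left(\frac{6}{76} - \frac{3}{-80}\right)^{2} + 64 = \left(6 \cdot \frac{1}{76} - - \frac{3}{80}\right)^{2} + 64 = \left(\frac{3}{38} + \frac{3}{80}\right)^{2} + 64 = \left(\frac{177}{1520}\right)^{2} + 64 = \frac{31329}{2310400} + 64 = \frac{147896929}{2310400}$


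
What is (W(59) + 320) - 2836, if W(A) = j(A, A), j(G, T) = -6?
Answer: -2522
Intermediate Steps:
W(A) = -6
(W(59) + 320) - 2836 = (-6 + 320) - 2836 = 314 - 2836 = -2522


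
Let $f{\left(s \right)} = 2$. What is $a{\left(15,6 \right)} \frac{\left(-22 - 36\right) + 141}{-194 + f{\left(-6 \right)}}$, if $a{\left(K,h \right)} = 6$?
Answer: $- \frac{83}{32} \approx -2.5938$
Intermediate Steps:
$a{\left(15,6 \right)} \frac{\left(-22 - 36\right) + 141}{-194 + f{\left(-6 \right)}} = 6 \frac{\left(-22 - 36\right) + 141}{-194 + 2} = 6 \frac{-58 + 141}{-192} = 6 \cdot 83 \left(- \frac{1}{192}\right) = 6 \left(- \frac{83}{192}\right) = - \frac{83}{32}$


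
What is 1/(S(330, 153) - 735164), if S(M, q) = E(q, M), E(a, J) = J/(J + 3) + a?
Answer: -111/81586111 ≈ -1.3605e-6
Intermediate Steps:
E(a, J) = a + J/(3 + J) (E(a, J) = J/(3 + J) + a = a + J/(3 + J))
S(M, q) = (M + 3*q + M*q)/(3 + M)
1/(S(330, 153) - 735164) = 1/((330 + 3*153 + 330*153)/(3 + 330) - 735164) = 1/((330 + 459 + 50490)/333 - 735164) = 1/((1/333)*51279 - 735164) = 1/(17093/111 - 735164) = 1/(-81586111/111) = -111/81586111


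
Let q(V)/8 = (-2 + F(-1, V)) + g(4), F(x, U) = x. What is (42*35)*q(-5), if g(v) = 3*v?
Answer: 105840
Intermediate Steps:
q(V) = 72 (q(V) = 8*((-2 - 1) + 3*4) = 8*(-3 + 12) = 8*9 = 72)
(42*35)*q(-5) = (42*35)*72 = 1470*72 = 105840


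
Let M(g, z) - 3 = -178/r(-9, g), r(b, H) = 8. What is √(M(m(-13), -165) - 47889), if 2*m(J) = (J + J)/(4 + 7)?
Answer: I*√191633/2 ≈ 218.88*I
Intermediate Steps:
m(J) = J/11 (m(J) = ((J + J)/(4 + 7))/2 = ((2*J)/11)/2 = ((2*J)*(1/11))/2 = (2*J/11)/2 = J/11)
M(g, z) = -77/4 (M(g, z) = 3 - 178/8 = 3 - 178*⅛ = 3 - 89/4 = -77/4)
√(M(m(-13), -165) - 47889) = √(-77/4 - 47889) = √(-191633/4) = I*√191633/2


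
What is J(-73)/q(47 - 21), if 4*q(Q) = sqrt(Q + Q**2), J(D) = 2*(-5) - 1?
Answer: -22*sqrt(78)/117 ≈ -1.6607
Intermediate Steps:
J(D) = -11 (J(D) = -10 - 1 = -11)
q(Q) = sqrt(Q + Q**2)/4
J(-73)/q(47 - 21) = -11*4/(sqrt(1 + (47 - 21))*sqrt(47 - 21)) = -11*2*sqrt(26)/(13*sqrt(1 + 26)) = -11*2*sqrt(78)/117 = -22*sqrt(78)/117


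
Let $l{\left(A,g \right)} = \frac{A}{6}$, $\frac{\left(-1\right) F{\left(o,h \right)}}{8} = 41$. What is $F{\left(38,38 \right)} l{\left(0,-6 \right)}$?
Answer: $0$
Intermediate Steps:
$F{\left(o,h \right)} = -328$ ($F{\left(o,h \right)} = \left(-8\right) 41 = -328$)
$l{\left(A,g \right)} = \frac{A}{6}$ ($l{\left(A,g \right)} = A \frac{1}{6} = \frac{A}{6}$)
$F{\left(38,38 \right)} l{\left(0,-6 \right)} = - 328 \cdot \frac{1}{6} \cdot 0 = \left(-328\right) 0 = 0$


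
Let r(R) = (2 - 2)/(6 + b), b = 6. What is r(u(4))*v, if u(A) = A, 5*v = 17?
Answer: 0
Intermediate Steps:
v = 17/5 (v = (⅕)*17 = 17/5 ≈ 3.4000)
r(R) = 0 (r(R) = (2 - 2)/(6 + 6) = 0/12 = 0*(1/12) = 0)
r(u(4))*v = 0*(17/5) = 0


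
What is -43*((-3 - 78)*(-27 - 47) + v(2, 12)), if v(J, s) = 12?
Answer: -258258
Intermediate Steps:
-43*((-3 - 78)*(-27 - 47) + v(2, 12)) = -43*((-3 - 78)*(-27 - 47) + 12) = -43*(-81*(-74) + 12) = -43*(5994 + 12) = -43*6006 = -258258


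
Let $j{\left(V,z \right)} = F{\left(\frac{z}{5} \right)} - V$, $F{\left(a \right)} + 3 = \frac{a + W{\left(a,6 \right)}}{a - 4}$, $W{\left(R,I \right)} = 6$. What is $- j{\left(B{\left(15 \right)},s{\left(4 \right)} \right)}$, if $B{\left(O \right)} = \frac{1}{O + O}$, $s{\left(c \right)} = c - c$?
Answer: $\frac{68}{15} \approx 4.5333$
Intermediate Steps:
$F{\left(a \right)} = -3 + \frac{6 + a}{-4 + a}$ ($F{\left(a \right)} = -3 + \frac{a + 6}{a - 4} = -3 + \frac{6 + a}{-4 + a}$)
$s{\left(c \right)} = 0$
$B{\left(O \right)} = \frac{1}{2 O}$
$j{\left(V,z \right)} = - V + \frac{2 \left(9 - \frac{z}{5}\right)}{-4 + \frac{z}{5}}$ ($j{\left(V,z \right)} = \frac{2 \left(9 - \frac{z}{5}\right)}{-4 + \frac{z}{5}} - V = - V + \frac{2 \left(9 - \frac{z}{5}\right)}{-4 + \frac{z}{5}}$)
$- j{\left(B{\left(15 \right)},s{\left(4 \right)} \right)} = - \frac{90 - 0 - \frac{1}{2 \cdot 15} \left(-20 + 0\right)}{-20 + 0} = - \frac{90 + 0 - \frac{1}{2} \cdot \frac{1}{15} \left(-20\right)}{-20} = - \frac{\left(-1\right) \left(90 + 0 - \frac{1}{30} \left(-20\right)\right)}{20} = - \frac{\left(-1\right) \left(90 + 0 + \frac{2}{3}\right)}{20} = - \frac{\left(-1\right) 272}{20 \cdot 3} = \left(-1\right) \left(- \frac{68}{15}\right) = \frac{68}{15}$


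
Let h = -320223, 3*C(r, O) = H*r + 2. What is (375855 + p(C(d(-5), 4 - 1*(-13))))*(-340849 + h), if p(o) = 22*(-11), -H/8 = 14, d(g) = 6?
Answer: -248307237136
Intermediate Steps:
H = -112 (H = -8*14 = -112)
C(r, O) = 2/3 - 112*r/3 (C(r, O) = (-112*r + 2)/3 = (2 - 112*r)/3 = 2/3 - 112*r/3)
p(o) = -242
(375855 + p(C(d(-5), 4 - 1*(-13))))*(-340849 + h) = (375855 - 242)*(-340849 - 320223) = 375613*(-661072) = -248307237136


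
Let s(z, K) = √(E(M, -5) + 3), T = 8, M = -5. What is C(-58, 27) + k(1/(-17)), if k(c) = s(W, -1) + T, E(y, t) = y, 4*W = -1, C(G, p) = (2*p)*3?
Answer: 170 + I*√2 ≈ 170.0 + 1.4142*I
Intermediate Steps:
C(G, p) = 6*p
W = -¼ (W = (¼)*(-1) = -¼ ≈ -0.25000)
s(z, K) = I*√2 (s(z, K) = √(-5 + 3) = √(-2) = I*√2)
k(c) = 8 + I*√2 (k(c) = I*√2 + 8 = 8 + I*√2)
C(-58, 27) + k(1/(-17)) = 6*27 + (8 + I*√2) = 162 + (8 + I*√2) = 170 + I*√2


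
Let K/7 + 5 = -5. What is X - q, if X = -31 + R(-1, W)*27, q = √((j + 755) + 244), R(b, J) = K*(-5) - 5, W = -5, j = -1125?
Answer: 9284 - 3*I*√14 ≈ 9284.0 - 11.225*I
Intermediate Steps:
K = -70 (K = -35 + 7*(-5) = -35 - 35 = -70)
R(b, J) = 345 (R(b, J) = -70*(-5) - 5 = 350 - 5 = 345)
q = 3*I*√14 (q = √((-1125 + 755) + 244) = √(-370 + 244) = √(-126) = 3*I*√14 ≈ 11.225*I)
X = 9284 (X = -31 + 345*27 = -31 + 9315 = 9284)
X - q = 9284 - 3*I*√14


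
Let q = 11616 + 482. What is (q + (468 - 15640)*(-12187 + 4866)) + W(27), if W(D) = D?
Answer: 111086337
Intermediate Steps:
q = 12098
(q + (468 - 15640)*(-12187 + 4866)) + W(27) = (12098 + (468 - 15640)*(-12187 + 4866)) + 27 = (12098 - 15172*(-7321)) + 27 = (12098 + 111074212) + 27 = 111086310 + 27 = 111086337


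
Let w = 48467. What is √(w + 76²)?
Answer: 21*√123 ≈ 232.90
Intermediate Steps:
√(w + 76²) = √(48467 + 76²) = √(48467 + 5776) = √54243 = 21*√123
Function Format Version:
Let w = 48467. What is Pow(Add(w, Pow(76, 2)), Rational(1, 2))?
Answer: Mul(21, Pow(123, Rational(1, 2))) ≈ 232.90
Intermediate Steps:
Pow(Add(w, Pow(76, 2)), Rational(1, 2)) = Pow(Add(48467, Pow(76, 2)), Rational(1, 2)) = Pow(Add(48467, 5776), Rational(1, 2)) = Pow(54243, Rational(1, 2)) = Mul(21, Pow(123, Rational(1, 2)))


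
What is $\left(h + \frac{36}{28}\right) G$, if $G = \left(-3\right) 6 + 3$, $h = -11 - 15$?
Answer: $\frac{2595}{7} \approx 370.71$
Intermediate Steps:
$h = -26$
$G = -15$ ($G = -18 + 3 = -15$)
$\left(h + \frac{36}{28}\right) G = \left(-26 + \frac{36}{28}\right) \left(-15\right) = \left(-26 + 36 \cdot \frac{1}{28}\right) \left(-15\right) = \left(-26 + \frac{9}{7}\right) \left(-15\right) = \left(- \frac{173}{7}\right) \left(-15\right) = \frac{2595}{7}$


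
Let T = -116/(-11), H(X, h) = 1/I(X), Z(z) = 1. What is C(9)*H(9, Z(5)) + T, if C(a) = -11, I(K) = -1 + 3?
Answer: 111/22 ≈ 5.0455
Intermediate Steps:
I(K) = 2
H(X, h) = ½ (H(X, h) = 1/2 = ½)
T = 116/11 (T = -116*(-1/11) = 116/11 ≈ 10.545)
C(9)*H(9, Z(5)) + T = -11*½ + 116/11 = -11/2 + 116/11 = 111/22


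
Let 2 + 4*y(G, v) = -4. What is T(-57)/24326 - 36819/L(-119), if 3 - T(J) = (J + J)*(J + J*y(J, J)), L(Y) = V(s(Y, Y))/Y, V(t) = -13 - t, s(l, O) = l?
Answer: 53291882499/1289278 ≈ 41335.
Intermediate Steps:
y(G, v) = -3/2 (y(G, v) = -½ + (¼)*(-4) = -½ - 1 = -3/2)
L(Y) = (-13 - Y)/Y
T(J) = 3 + J² (T(J) = 3 - (J + J)*(J + J*(-3/2)) = 3 - 2*J*(J - 3*J/2) = 3 - 2*J*(-J/2) = 3 - (-1)*J² = 3 + J²)
T(-57)/24326 - 36819/L(-119) = (3 + (-57)²)/24326 - 36819*(-119/(-13 - 1*(-119))) = (3 + 3249)*(1/24326) - 36819*(-119/(-13 + 119)) = 3252*(1/24326) - 36819/((-1/119*106)) = 1626/12163 - 36819/(-106/119) = 1626/12163 - 36819*(-119/106) = 1626/12163 + 4381461/106 = 53291882499/1289278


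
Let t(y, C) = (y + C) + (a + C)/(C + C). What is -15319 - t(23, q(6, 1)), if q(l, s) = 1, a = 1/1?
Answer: -15344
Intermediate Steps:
a = 1
t(y, C) = C + y + (1 + C)/(2*C) (t(y, C) = (y + C) + (1 + C)/(C + C) = (C + y) + (1 + C)/((2*C)) = (C + y) + (1 + C)*(1/(2*C)) = (C + y) + (1 + C)/(2*C) = C + y + (1 + C)/(2*C))
-15319 - t(23, q(6, 1)) = -15319 - (1/2 + 1 + 23 + (1/2)/1) = -15319 - (1/2 + 1 + 23 + (1/2)*1) = -15319 - (1/2 + 1 + 23 + 1/2) = -15319 - 1*25 = -15319 - 25 = -15344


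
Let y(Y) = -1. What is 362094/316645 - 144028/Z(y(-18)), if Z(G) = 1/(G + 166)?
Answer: -7524947737806/316645 ≈ -2.3765e+7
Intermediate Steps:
Z(G) = 1/(166 + G)
362094/316645 - 144028/Z(y(-18)) = 362094/316645 - 144028/(1/(166 - 1)) = 362094*(1/316645) - 144028/(1/165) = 362094/316645 - 144028/1/165 = 362094/316645 - 144028*165 = 362094/316645 - 23764620 = -7524947737806/316645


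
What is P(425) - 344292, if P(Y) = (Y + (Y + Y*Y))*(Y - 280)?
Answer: 25969583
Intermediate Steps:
P(Y) = (-280 + Y)*(Y**2 + 2*Y) (P(Y) = (Y + (Y + Y**2))*(-280 + Y) = (Y**2 + 2*Y)*(-280 + Y) = (-280 + Y)*(Y**2 + 2*Y))
P(425) - 344292 = 425*(-560 + 425**2 - 278*425) - 344292 = 425*(-560 + 180625 - 118150) - 344292 = 425*61915 - 344292 = 26313875 - 344292 = 25969583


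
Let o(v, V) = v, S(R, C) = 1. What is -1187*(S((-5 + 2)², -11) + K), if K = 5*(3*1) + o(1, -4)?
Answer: -20179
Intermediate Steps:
K = 16 (K = 5*(3*1) + 1 = 5*3 + 1 = 15 + 1 = 16)
-1187*(S((-5 + 2)², -11) + K) = -1187*(1 + 16) = -1187*17 = -20179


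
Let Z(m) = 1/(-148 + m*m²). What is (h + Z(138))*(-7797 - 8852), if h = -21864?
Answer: 956600433147415/2627924 ≈ 3.6401e+8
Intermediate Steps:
Z(m) = 1/(-148 + m³)
(h + Z(138))*(-7797 - 8852) = (-21864 + 1/(-148 + 138³))*(-7797 - 8852) = (-21864 + 1/(-148 + 2628072))*(-16649) = (-21864 + 1/2627924)*(-16649) = -57456930335/2627924*(-16649) = 956600433147415/2627924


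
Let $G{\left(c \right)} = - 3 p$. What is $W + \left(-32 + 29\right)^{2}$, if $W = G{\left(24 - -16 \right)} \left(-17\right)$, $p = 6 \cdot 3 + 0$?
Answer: $927$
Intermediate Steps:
$p = 18$ ($p = 18 + 0 = 18$)
$G{\left(c \right)} = -54$ ($G{\left(c \right)} = \left(-3\right) 18 = -54$)
$W = 918$ ($W = \left(-54\right) \left(-17\right) = 918$)
$W + \left(-32 + 29\right)^{2} = 918 + \left(-32 + 29\right)^{2} = 918 + \left(-3\right)^{2} = 918 + 9 = 927$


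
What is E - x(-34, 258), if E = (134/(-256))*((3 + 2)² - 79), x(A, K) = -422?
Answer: 28817/64 ≈ 450.27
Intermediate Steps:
E = 1809/64 (E = (134*(-1/256))*(5² - 79) = -67*(25 - 79)/128 = -67/128*(-54) = 1809/64 ≈ 28.266)
E - x(-34, 258) = 1809/64 - 1*(-422) = 1809/64 + 422 = 28817/64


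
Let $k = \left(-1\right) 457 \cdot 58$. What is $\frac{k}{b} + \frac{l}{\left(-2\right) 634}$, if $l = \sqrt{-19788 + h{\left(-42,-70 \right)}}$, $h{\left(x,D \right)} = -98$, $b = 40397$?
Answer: $- \frac{914}{1393} - \frac{i \sqrt{19886}}{1268} \approx -0.65614 - 0.11121 i$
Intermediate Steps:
$k = -26506$ ($k = \left(-457\right) 58 = -26506$)
$l = i \sqrt{19886}$ ($l = \sqrt{-19788 - 98} = \sqrt{-19886} = i \sqrt{19886} \approx 141.02 i$)
$\frac{k}{b} + \frac{l}{\left(-2\right) 634} = - \frac{26506}{40397} + \frac{i \sqrt{19886}}{\left(-2\right) 634} = \left(-26506\right) \frac{1}{40397} + \frac{i \sqrt{19886}}{-1268} = - \frac{914}{1393} + i \sqrt{19886} \left(- \frac{1}{1268}\right) = - \frac{914}{1393} - \frac{i \sqrt{19886}}{1268}$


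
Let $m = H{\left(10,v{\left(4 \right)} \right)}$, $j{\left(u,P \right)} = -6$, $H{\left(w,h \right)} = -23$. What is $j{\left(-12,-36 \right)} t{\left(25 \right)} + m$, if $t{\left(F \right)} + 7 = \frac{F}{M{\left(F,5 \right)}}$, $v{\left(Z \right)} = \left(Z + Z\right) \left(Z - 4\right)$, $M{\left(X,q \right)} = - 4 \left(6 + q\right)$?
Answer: $\frac{493}{22} \approx 22.409$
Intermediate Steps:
$M{\left(X,q \right)} = -24 - 4 q$
$v{\left(Z \right)} = 2 Z \left(-4 + Z\right)$
$m = -23$
$t{\left(F \right)} = -7 - \frac{F}{44}$ ($t{\left(F \right)} = -7 + \frac{F}{-24 - 20} = -7 + \frac{F}{-44} = -7 + F \left(- \frac{1}{44}\right) = -7 - \frac{F}{44}$)
$j{\left(-12,-36 \right)} t{\left(25 \right)} + m = - 6 \left(-7 - \frac{25}{44}\right) - 23 = \left(-6\right) \left(- \frac{333}{44}\right) - 23 = \frac{999}{22} - 23 = \frac{493}{22}$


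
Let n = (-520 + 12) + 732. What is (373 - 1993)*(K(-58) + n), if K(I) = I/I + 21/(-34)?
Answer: -6179490/17 ≈ -3.6350e+5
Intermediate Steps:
n = 224 (n = -508 + 732 = 224)
K(I) = 13/34 (K(I) = 1 + 21*(-1/34) = 1 - 21/34 = 13/34)
(373 - 1993)*(K(-58) + n) = (373 - 1993)*(13/34 + 224) = -1620*7629/34 = -6179490/17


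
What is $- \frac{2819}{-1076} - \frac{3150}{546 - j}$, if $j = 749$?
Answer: $\frac{565951}{31204} \approx 18.137$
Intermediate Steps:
$- \frac{2819}{-1076} - \frac{3150}{546 - j} = - \frac{2819}{-1076} - \frac{3150}{546 - 749} = \left(-2819\right) \left(- \frac{1}{1076}\right) - \frac{3150}{546 - 749} = \frac{2819}{1076} - \frac{3150}{-203} = \frac{2819}{1076} - - \frac{450}{29} = \frac{2819}{1076} + \frac{450}{29} = \frac{565951}{31204}$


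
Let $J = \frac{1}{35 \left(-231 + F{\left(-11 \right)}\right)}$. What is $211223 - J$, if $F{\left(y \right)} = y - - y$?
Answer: $\frac{1870379666}{8855} \approx 2.1122 \cdot 10^{5}$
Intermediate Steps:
$F{\left(y \right)} = 2 y$ ($F{\left(y \right)} = y + y = 2 y$)
$J = - \frac{1}{8855}$ ($J = \frac{1}{35 \left(-231 + 2 \left(-11\right)\right)} = \frac{1}{35 \left(-231 - 22\right)} = \frac{1}{35 \left(-253\right)} = \frac{1}{-8855} = - \frac{1}{8855} \approx -0.00011293$)
$211223 - J = 211223 - - \frac{1}{8855} = 211223 + \frac{1}{8855} = \frac{1870379666}{8855}$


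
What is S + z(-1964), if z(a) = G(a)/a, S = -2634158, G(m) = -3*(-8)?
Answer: -1293371584/491 ≈ -2.6342e+6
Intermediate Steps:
G(m) = 24
z(a) = 24/a
S + z(-1964) = -2634158 + 24/(-1964) = -2634158 + 24*(-1/1964) = -2634158 - 6/491 = -1293371584/491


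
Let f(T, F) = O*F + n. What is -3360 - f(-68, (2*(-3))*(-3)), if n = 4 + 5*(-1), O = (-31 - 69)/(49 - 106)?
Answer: -64421/19 ≈ -3390.6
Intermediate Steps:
O = 100/57 (O = -100/(-57) = -100*(-1/57) = 100/57 ≈ 1.7544)
n = -1 (n = 4 - 5 = -1)
f(T, F) = -1 + 100*F/57 (f(T, F) = 100*F/57 - 1 = -1 + 100*F/57)
-3360 - f(-68, (2*(-3))*(-3)) = -3360 - (-1 + 100*((2*(-3))*(-3))/57) = -3360 - (-1 + 100*(-6*(-3))/57) = -3360 - (-1 + (100/57)*18) = -3360 - (-1 + 600/19) = -3360 - 1*581/19 = -3360 - 581/19 = -64421/19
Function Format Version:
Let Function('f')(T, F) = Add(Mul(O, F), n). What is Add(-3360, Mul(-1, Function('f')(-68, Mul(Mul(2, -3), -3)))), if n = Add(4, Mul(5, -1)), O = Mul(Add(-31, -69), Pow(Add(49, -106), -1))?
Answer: Rational(-64421, 19) ≈ -3390.6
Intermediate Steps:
O = Rational(100, 57) (O = Mul(-100, Pow(-57, -1)) = Mul(-100, Rational(-1, 57)) = Rational(100, 57) ≈ 1.7544)
n = -1 (n = Add(4, -5) = -1)
Function('f')(T, F) = Add(-1, Mul(Rational(100, 57), F)) (Function('f')(T, F) = Add(Mul(Rational(100, 57), F), -1) = Add(-1, Mul(Rational(100, 57), F)))
Add(-3360, Mul(-1, Function('f')(-68, Mul(Mul(2, -3), -3)))) = Add(-3360, Mul(-1, Add(-1, Mul(Rational(100, 57), Mul(Mul(2, -3), -3))))) = Add(-3360, Mul(-1, Add(-1, Mul(Rational(100, 57), Mul(-6, -3))))) = Add(-3360, Mul(-1, Add(-1, Mul(Rational(100, 57), 18)))) = Add(-3360, Mul(-1, Add(-1, Rational(600, 19)))) = Add(-3360, Mul(-1, Rational(581, 19))) = Add(-3360, Rational(-581, 19)) = Rational(-64421, 19)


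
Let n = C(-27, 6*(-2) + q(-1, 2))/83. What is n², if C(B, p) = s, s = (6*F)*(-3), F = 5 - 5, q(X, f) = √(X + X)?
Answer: 0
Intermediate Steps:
q(X, f) = √2*√X (q(X, f) = √(2*X) = √2*√X)
F = 0
s = 0 (s = (6*0)*(-3) = 0*(-3) = 0)
C(B, p) = 0
n = 0 (n = 0/83 = 0*(1/83) = 0)
n² = 0² = 0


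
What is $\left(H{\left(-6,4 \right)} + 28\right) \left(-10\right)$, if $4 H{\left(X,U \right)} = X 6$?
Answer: $-190$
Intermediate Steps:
$H{\left(X,U \right)} = \frac{3 X}{2}$ ($H{\left(X,U \right)} = \frac{X 6}{4} = \frac{6 X}{4} = \frac{3 X}{2}$)
$\left(H{\left(-6,4 \right)} + 28\right) \left(-10\right) = \left(\frac{3}{2} \left(-6\right) + 28\right) \left(-10\right) = \left(-9 + 28\right) \left(-10\right) = 19 \left(-10\right) = -190$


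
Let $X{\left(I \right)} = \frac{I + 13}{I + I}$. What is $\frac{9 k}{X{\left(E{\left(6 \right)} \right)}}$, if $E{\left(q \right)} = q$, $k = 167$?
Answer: $\frac{18036}{19} \approx 949.26$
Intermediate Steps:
$X{\left(I \right)} = \frac{13 + I}{2 I}$
$\frac{9 k}{X{\left(E{\left(6 \right)} \right)}} = \frac{9 \cdot 167}{\frac{1}{2} \cdot \frac{1}{6} \left(13 + 6\right)} = \frac{1503}{\frac{1}{2} \cdot \frac{1}{6} \cdot 19} = \frac{1503}{\frac{19}{12}} = 1503 \cdot \frac{12}{19} = \frac{18036}{19}$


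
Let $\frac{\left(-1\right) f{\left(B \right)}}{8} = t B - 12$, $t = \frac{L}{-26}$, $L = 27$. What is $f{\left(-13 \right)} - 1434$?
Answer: $-1446$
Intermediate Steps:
$t = - \frac{27}{26}$ ($t = \frac{27}{-26} = 27 \left(- \frac{1}{26}\right) = - \frac{27}{26} \approx -1.0385$)
$f{\left(B \right)} = 96 + \frac{108 B}{13}$ ($f{\left(B \right)} = - 8 \left(- \frac{27 B}{26} - 12\right) = - 8 \left(-12 - \frac{27 B}{26}\right) = 96 + \frac{108 B}{13}$)
$f{\left(-13 \right)} - 1434 = \left(96 + \frac{108}{13} \left(-13\right)\right) - 1434 = \left(96 - 108\right) - 1434 = -12 - 1434 = -1446$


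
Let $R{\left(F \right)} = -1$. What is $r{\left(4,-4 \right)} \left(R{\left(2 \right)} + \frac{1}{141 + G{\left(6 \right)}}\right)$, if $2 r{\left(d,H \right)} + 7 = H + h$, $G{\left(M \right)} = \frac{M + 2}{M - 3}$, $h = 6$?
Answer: $\frac{1070}{431} \approx 2.4826$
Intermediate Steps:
$G{\left(M \right)} = \frac{2 + M}{-3 + M}$
$r{\left(d,H \right)} = - \frac{1}{2} + \frac{H}{2}$ ($r{\left(d,H \right)} = - \frac{7}{2} + \frac{H + 6}{2} = - \frac{7}{2} + \frac{6 + H}{2} = - \frac{7}{2} + \left(3 + \frac{H}{2}\right) = - \frac{1}{2} + \frac{H}{2}$)
$r{\left(4,-4 \right)} \left(R{\left(2 \right)} + \frac{1}{141 + G{\left(6 \right)}}\right) = \left(- \frac{1}{2} + \frac{1}{2} \left(-4\right)\right) \left(-1 + \frac{1}{141 + \frac{2 + 6}{-3 + 6}}\right) = \left(- \frac{1}{2} - 2\right) \left(-1 + \frac{1}{141 + \frac{1}{3} \cdot 8}\right) = - \frac{5 \left(-1 + \frac{1}{141 + \frac{1}{3} \cdot 8}\right)}{2} = - \frac{5 \left(-1 + \frac{1}{141 + \frac{8}{3}}\right)}{2} = - \frac{5 \left(-1 + \frac{1}{\frac{431}{3}}\right)}{2} = - \frac{5 \left(-1 + \frac{3}{431}\right)}{2} = \left(- \frac{5}{2}\right) \left(- \frac{428}{431}\right) = \frac{1070}{431}$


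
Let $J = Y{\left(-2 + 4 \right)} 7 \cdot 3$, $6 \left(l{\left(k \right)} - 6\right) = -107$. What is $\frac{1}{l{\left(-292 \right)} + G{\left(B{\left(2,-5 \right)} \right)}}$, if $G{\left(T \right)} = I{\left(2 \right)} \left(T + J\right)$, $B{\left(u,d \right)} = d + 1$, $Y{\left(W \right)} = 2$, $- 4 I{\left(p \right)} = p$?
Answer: $- \frac{6}{185} \approx -0.032432$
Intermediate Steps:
$I{\left(p \right)} = - \frac{p}{4}$
$l{\left(k \right)} = - \frac{71}{6}$ ($l{\left(k \right)} = 6 + \frac{1}{6} \left(-107\right) = 6 - \frac{107}{6} = - \frac{71}{6}$)
$B{\left(u,d \right)} = 1 + d$
$J = 42$ ($J = 2 \cdot 7 \cdot 3 = 14 \cdot 3 = 42$)
$G{\left(T \right)} = -21 - \frac{T}{2}$ ($G{\left(T \right)} = \left(- \frac{1}{4}\right) 2 \left(T + 42\right) = - \frac{42 + T}{2} = -21 - \frac{T}{2}$)
$\frac{1}{l{\left(-292 \right)} + G{\left(B{\left(2,-5 \right)} \right)}} = \frac{1}{- \frac{71}{6} - \left(21 + \frac{1 - 5}{2}\right)} = \frac{1}{- \frac{71}{6} - 19} = \frac{1}{- \frac{185}{6}} = - \frac{6}{185}$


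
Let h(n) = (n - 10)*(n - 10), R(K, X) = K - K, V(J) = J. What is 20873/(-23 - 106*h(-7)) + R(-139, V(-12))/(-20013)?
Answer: -20873/30657 ≈ -0.68086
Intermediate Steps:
R(K, X) = 0
h(n) = (-10 + n)**2 (h(n) = (-10 + n)*(-10 + n) = (-10 + n)**2)
20873/(-23 - 106*h(-7)) + R(-139, V(-12))/(-20013) = 20873/(-23 - 106*(-10 - 7)**2) + 0/(-20013) = 20873/(-23 - 106*(-17)**2) + 0*(-1/20013) = 20873/(-23 - 106*289) + 0 = 20873/(-23 - 30634) + 0 = 20873/(-30657) + 0 = 20873*(-1/30657) + 0 = -20873/30657 + 0 = -20873/30657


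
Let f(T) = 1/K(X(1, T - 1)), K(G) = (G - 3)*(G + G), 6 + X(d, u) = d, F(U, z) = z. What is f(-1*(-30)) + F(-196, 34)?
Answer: 2721/80 ≈ 34.013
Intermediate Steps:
X(d, u) = -6 + d
K(G) = 2*G*(-3 + G) (K(G) = (-3 + G)*(2*G) = 2*G*(-3 + G))
f(T) = 1/80 (f(T) = 1/(2*(-6 + 1)*(-3 + (-6 + 1))) = 1/(2*(-5)*(-3 - 5)) = 1/(2*(-5)*(-8)) = 1/80)
f(-1*(-30)) + F(-196, 34) = 1/80 + 34 = 2721/80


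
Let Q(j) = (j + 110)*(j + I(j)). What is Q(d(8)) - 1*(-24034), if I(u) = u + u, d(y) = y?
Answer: 26866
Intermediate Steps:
I(u) = 2*u
Q(j) = 3*j*(110 + j) (Q(j) = (j + 110)*(j + 2*j) = (110 + j)*(3*j) = 3*j*(110 + j))
Q(d(8)) - 1*(-24034) = 3*8*(110 + 8) - 1*(-24034) = 3*8*118 + 24034 = 2832 + 24034 = 26866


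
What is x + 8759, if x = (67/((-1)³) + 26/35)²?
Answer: 16107536/1225 ≈ 13149.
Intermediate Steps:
x = 5377761/1225 (x = (67/(-1) + 26*(1/35))² = (67*(-1) + 26/35)² = (-67 + 26/35)² = (-2319/35)² = 5377761/1225 ≈ 4390.0)
x + 8759 = 5377761/1225 + 8759 = 16107536/1225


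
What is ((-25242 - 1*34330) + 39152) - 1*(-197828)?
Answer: 177408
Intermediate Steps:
((-25242 - 1*34330) + 39152) - 1*(-197828) = ((-25242 - 34330) + 39152) + 197828 = (-59572 + 39152) + 197828 = -20420 + 197828 = 177408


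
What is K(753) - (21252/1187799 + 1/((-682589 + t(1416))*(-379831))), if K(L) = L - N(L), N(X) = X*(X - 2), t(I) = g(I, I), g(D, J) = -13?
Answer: -57974353892949246230441/102654895185934446 ≈ -5.6475e+5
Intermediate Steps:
t(I) = -13
N(X) = X*(-2 + X)
K(L) = L - L*(-2 + L)
K(753) - (21252/1187799 + 1/((-682589 + t(1416))*(-379831))) = 753*(3 - 1*753) - (21252/1187799 + 1/(-682589 - 13*(-379831))) = 753*(3 - 753) - (21252*(1/1187799) - 1/379831/(-682602)) = 753*(-750) - (7084/395933 - 1/682602*(-1/379831)) = -564750 - (7084/395933 + 1/259273400262) = -564750 - 1*1836692767851941/102654895185934446 = -564750 - 1836692767851941/102654895185934446 = -57974353892949246230441/102654895185934446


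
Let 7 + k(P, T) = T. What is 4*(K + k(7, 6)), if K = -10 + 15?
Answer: 16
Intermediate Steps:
k(P, T) = -7 + T
K = 5
4*(K + k(7, 6)) = 4*(5 + (-7 + 6)) = 4*(5 - 1) = 4*4 = 16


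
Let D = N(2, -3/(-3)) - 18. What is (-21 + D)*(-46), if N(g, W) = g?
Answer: 1702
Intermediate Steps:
D = -16 (D = 2 - 18 = -16)
(-21 + D)*(-46) = (-21 - 16)*(-46) = -37*(-46) = 1702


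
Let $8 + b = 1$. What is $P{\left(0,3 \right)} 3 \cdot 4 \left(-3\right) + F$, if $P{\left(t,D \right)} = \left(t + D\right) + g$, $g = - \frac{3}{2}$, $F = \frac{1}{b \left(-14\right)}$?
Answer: $- \frac{5291}{98} \approx -53.99$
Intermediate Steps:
$b = -7$ ($b = -8 + 1 = -7$)
$F = \frac{1}{98}$ ($F = \frac{1}{\left(-7\right) \left(-14\right)} = \left(- \frac{1}{7}\right) \left(- \frac{1}{14}\right) = \frac{1}{98} \approx 0.010204$)
$g = - \frac{3}{2}$ ($g = \left(-3\right) \frac{1}{2} = - \frac{3}{2} \approx -1.5$)
$P{\left(t,D \right)} = - \frac{3}{2} + D + t$ ($P{\left(t,D \right)} = \left(t + D\right) - \frac{3}{2} = \left(D + t\right) - \frac{3}{2} = - \frac{3}{2} + D + t$)
$P{\left(0,3 \right)} 3 \cdot 4 \left(-3\right) + F = \left(- \frac{3}{2} + 3 + 0\right) 3 \cdot 4 \left(-3\right) + \frac{1}{98} = \frac{3 \cdot 12 \left(-3\right)}{2} + \frac{1}{98} = \frac{3}{2} \left(-36\right) + \frac{1}{98} = -54 + \frac{1}{98} = - \frac{5291}{98}$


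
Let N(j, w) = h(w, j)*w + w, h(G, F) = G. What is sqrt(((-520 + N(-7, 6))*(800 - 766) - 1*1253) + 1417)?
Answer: 2*I*sqrt(4022) ≈ 126.84*I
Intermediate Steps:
N(j, w) = w + w**2 (N(j, w) = w*w + w = w**2 + w = w + w**2)
sqrt(((-520 + N(-7, 6))*(800 - 766) - 1*1253) + 1417) = sqrt(((-520 + 6*(1 + 6))*(800 - 766) - 1*1253) + 1417) = sqrt(((-520 + 6*7)*34 - 1253) + 1417) = sqrt(((-520 + 42)*34 - 1253) + 1417) = sqrt((-478*34 - 1253) + 1417) = sqrt((-16252 - 1253) + 1417) = sqrt(-17505 + 1417) = sqrt(-16088) = 2*I*sqrt(4022)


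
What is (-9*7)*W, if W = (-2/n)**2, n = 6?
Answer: -7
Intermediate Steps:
W = 1/9 (W = (-2/6)**2 = (-2*1/6)**2 = (-1/3)**2 = 1/9 ≈ 0.11111)
(-9*7)*W = -9*7*(1/9) = -63*1/9 = -7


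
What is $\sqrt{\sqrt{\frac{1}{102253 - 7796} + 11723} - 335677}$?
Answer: $\frac{\sqrt{-2994952102937773 + 188914 \sqrt{26148517424821}}}{94457} \approx 579.28 i$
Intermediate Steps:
$\sqrt{\sqrt{\frac{1}{102253 - 7796} + 11723} - 335677} = \sqrt{\sqrt{\frac{1}{94457} + 11723} - 335677} = \sqrt{\sqrt{\frac{1107319412}{94457}} - 335677} = \sqrt{\frac{2 \sqrt{26148517424821}}{94457} - 335677} = \sqrt{-335677 + \frac{2 \sqrt{26148517424821}}{94457}}$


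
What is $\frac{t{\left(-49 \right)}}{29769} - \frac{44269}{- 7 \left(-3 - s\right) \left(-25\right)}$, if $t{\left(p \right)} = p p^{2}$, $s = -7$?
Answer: $- \frac{1400198161}{20838300} \approx -67.193$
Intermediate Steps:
$t{\left(p \right)} = p^{3}$
$\frac{t{\left(-49 \right)}}{29769} - \frac{44269}{- 7 \left(-3 - s\right) \left(-25\right)} = \frac{\left(-49\right)^{3}}{29769} - \frac{44269}{- 7 \left(-3 - -7\right) \left(-25\right)} = \left(-117649\right) \frac{1}{29769} - \frac{44269}{- 7 \left(-3 + 7\right) \left(-25\right)} = - \frac{117649}{29769} - \frac{44269}{\left(-7\right) 4 \left(-25\right)} = - \frac{117649}{29769} - \frac{44269}{\left(-28\right) \left(-25\right)} = - \frac{117649}{29769} - \frac{44269}{700} = - \frac{1400198161}{20838300}$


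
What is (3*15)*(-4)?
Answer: -180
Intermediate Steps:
(3*15)*(-4) = 45*(-4) = -180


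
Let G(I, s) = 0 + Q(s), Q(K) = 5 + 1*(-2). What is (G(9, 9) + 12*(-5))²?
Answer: 3249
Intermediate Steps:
Q(K) = 3 (Q(K) = 5 - 2 = 3)
G(I, s) = 3 (G(I, s) = 0 + 3 = 3)
(G(9, 9) + 12*(-5))² = (3 + 12*(-5))² = (3 - 60)² = (-57)² = 3249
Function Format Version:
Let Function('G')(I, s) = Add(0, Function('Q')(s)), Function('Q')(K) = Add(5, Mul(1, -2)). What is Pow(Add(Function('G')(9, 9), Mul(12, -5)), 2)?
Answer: 3249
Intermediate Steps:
Function('Q')(K) = 3 (Function('Q')(K) = Add(5, -2) = 3)
Function('G')(I, s) = 3 (Function('G')(I, s) = Add(0, 3) = 3)
Pow(Add(Function('G')(9, 9), Mul(12, -5)), 2) = Pow(Add(3, Mul(12, -5)), 2) = Pow(Add(3, -60), 2) = Pow(-57, 2) = 3249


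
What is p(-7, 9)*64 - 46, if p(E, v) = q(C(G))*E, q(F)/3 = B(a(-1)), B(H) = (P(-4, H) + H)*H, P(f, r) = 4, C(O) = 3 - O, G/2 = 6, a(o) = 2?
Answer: -16174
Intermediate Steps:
G = 12 (G = 2*6 = 12)
B(H) = H*(4 + H) (B(H) = (4 + H)*H = H*(4 + H))
q(F) = 36 (q(F) = 3*(2*(4 + 2)) = 3*(2*6) = 3*12 = 36)
p(E, v) = 36*E
p(-7, 9)*64 - 46 = (36*(-7))*64 - 46 = -252*64 - 46 = -16128 - 46 = -16174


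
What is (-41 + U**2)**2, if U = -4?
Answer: 625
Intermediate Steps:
(-41 + U**2)**2 = (-41 + (-4)**2)**2 = (-41 + 16)**2 = (-25)**2 = 625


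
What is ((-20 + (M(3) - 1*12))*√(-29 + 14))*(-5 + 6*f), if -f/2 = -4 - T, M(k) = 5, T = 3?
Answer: -2133*I*√15 ≈ -8261.1*I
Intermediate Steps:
f = 14 (f = -2*(-4 - 1*3) = -2*(-4 - 3) = -2*(-7) = 14)
((-20 + (M(3) - 1*12))*√(-29 + 14))*(-5 + 6*f) = ((-20 + (5 - 1*12))*√(-29 + 14))*(-5 + 6*14) = ((-20 + (5 - 12))*√(-15))*(-5 + 84) = ((-20 - 7)*(I*√15))*79 = -27*I*√15*79 = -2133*I*√15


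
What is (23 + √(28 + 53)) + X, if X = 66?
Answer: 98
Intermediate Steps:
(23 + √(28 + 53)) + X = (23 + √(28 + 53)) + 66 = (23 + √81) + 66 = (23 + 9) + 66 = 32 + 66 = 98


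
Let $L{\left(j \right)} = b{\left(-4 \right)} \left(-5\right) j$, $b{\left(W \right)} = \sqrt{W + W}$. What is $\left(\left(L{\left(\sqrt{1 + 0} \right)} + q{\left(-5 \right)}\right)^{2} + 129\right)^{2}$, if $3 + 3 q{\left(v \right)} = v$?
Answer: $- \frac{130175}{81} - \frac{184000 i \sqrt{2}}{27} \approx -1607.1 - 9637.6 i$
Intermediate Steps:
$q{\left(v \right)} = -1 + \frac{v}{3}$
$b{\left(W \right)} = \sqrt{2} \sqrt{W}$ ($b{\left(W \right)} = \sqrt{2 W} = \sqrt{2} \sqrt{W}$)
$L{\left(j \right)} = - 10 i j \sqrt{2}$ ($L{\left(j \right)} = \sqrt{2} \sqrt{-4} \left(-5\right) j = \sqrt{2} \cdot 2 i \left(-5\right) j = 2 i \sqrt{2} \left(-5\right) j = - 10 i \sqrt{2} j = - 10 i j \sqrt{2}$)
$\left(\left(L{\left(\sqrt{1 + 0} \right)} + q{\left(-5 \right)}\right)^{2} + 129\right)^{2} = \left(\left(- 10 i \sqrt{1 + 0} \sqrt{2} + \left(-1 + \frac{1}{3} \left(-5\right)\right)\right)^{2} + 129\right)^{2} = \left(\left(- 10 i \sqrt{1} \sqrt{2} - \frac{8}{3}\right)^{2} + 129\right)^{2} = \left(\left(\left(-10\right) i 1 \sqrt{2} - \frac{8}{3}\right)^{2} + 129\right)^{2} = \left(\left(- 10 i \sqrt{2} - \frac{8}{3}\right)^{2} + 129\right)^{2} = \left(\left(- \frac{8}{3} - 10 i \sqrt{2}\right)^{2} + 129\right)^{2} = \left(129 + \left(- \frac{8}{3} - 10 i \sqrt{2}\right)^{2}\right)^{2}$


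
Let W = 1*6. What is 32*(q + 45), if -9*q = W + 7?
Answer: 12544/9 ≈ 1393.8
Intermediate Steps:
W = 6
q = -13/9 (q = -(6 + 7)/9 = -⅑*13 = -13/9 ≈ -1.4444)
32*(q + 45) = 32*(-13/9 + 45) = 32*(392/9) = 12544/9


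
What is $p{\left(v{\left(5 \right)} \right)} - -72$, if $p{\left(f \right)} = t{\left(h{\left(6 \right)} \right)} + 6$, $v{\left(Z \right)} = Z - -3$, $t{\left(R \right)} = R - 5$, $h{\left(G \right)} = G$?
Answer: $79$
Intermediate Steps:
$t{\left(R \right)} = -5 + R$
$v{\left(Z \right)} = 3 + Z$ ($v{\left(Z \right)} = Z + 3 = 3 + Z$)
$p{\left(f \right)} = 7$ ($p{\left(f \right)} = \left(-5 + 6\right) + 6 = 1 + 6 = 7$)
$p{\left(v{\left(5 \right)} \right)} - -72 = 7 - -72 = 7 + 72 = 79$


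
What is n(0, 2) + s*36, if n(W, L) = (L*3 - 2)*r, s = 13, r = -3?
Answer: 456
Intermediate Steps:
n(W, L) = 6 - 9*L (n(W, L) = (L*3 - 2)*(-3) = (3*L - 2)*(-3) = (-2 + 3*L)*(-3) = 6 - 9*L)
n(0, 2) + s*36 = (6 - 9*2) + 13*36 = (6 - 18) + 468 = -12 + 468 = 456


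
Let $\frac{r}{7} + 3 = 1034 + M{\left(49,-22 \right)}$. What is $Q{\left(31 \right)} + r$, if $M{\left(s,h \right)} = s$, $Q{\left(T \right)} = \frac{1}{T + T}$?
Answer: $\frac{468721}{62} \approx 7560.0$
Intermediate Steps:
$Q{\left(T \right)} = \frac{1}{2 T}$
$r = 7560$ ($r = -21 + 7 \left(1034 + 49\right) = -21 + 7 \cdot 1083 = -21 + 7581 = 7560$)
$Q{\left(31 \right)} + r = \frac{1}{2 \cdot 31} + 7560 = \frac{1}{2} \cdot \frac{1}{31} + 7560 = \frac{1}{62} + 7560 = \frac{468721}{62}$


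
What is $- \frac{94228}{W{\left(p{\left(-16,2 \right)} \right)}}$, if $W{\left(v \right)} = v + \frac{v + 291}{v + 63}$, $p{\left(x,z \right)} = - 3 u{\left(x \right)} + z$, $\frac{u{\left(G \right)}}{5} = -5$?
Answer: $- \frac{3297980}{2787} \approx -1183.3$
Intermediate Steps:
$u{\left(G \right)} = -25$ ($u{\left(G \right)} = 5 \left(-5\right) = -25$)
$p{\left(x,z \right)} = 75 + z$ ($p{\left(x,z \right)} = \left(-3\right) \left(-25\right) + z = 75 + z$)
$W{\left(v \right)} = v + \frac{291 + v}{63 + v}$
$- \frac{94228}{W{\left(p{\left(-16,2 \right)} \right)}} = - \frac{94228}{\frac{1}{63 + \left(75 + 2\right)} \left(291 + \left(75 + 2\right)^{2} + 64 \left(75 + 2\right)\right)} = - \frac{94228}{\frac{1}{63 + 77} \left(291 + 77^{2} + 64 \cdot 77\right)} = - \frac{94228}{\frac{1}{140} \left(291 + 5929 + 4928\right)} = - \frac{94228}{\frac{1}{140} \cdot 11148} = - \frac{94228}{\frac{2787}{35}} = \left(-94228\right) \frac{35}{2787} = - \frac{3297980}{2787}$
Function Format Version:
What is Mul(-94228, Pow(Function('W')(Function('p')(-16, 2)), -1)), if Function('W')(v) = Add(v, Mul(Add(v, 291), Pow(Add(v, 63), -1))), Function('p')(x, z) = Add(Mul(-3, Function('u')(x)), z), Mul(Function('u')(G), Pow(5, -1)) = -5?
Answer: Rational(-3297980, 2787) ≈ -1183.3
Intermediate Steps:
Function('u')(G) = -25 (Function('u')(G) = Mul(5, -5) = -25)
Function('p')(x, z) = Add(75, z) (Function('p')(x, z) = Add(Mul(-3, -25), z) = Add(75, z))
Function('W')(v) = Add(v, Mul(Pow(Add(63, v), -1), Add(291, v))) (Function('W')(v) = Add(v, Mul(Add(291, v), Pow(Add(63, v), -1))) = Add(v, Mul(Pow(Add(63, v), -1), Add(291, v))))
Mul(-94228, Pow(Function('W')(Function('p')(-16, 2)), -1)) = Mul(-94228, Pow(Mul(Pow(Add(63, Add(75, 2)), -1), Add(291, Pow(Add(75, 2), 2), Mul(64, Add(75, 2)))), -1)) = Mul(-94228, Pow(Mul(Pow(Add(63, 77), -1), Add(291, Pow(77, 2), Mul(64, 77))), -1)) = Mul(-94228, Pow(Mul(Pow(140, -1), Add(291, 5929, 4928)), -1)) = Mul(-94228, Pow(Mul(Rational(1, 140), 11148), -1)) = Mul(-94228, Pow(Rational(2787, 35), -1)) = Mul(-94228, Rational(35, 2787)) = Rational(-3297980, 2787)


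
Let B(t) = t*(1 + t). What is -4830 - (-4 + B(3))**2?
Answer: -4894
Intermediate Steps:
-4830 - (-4 + B(3))**2 = -4830 - (-4 + 3*(1 + 3))**2 = -4830 - (-4 + 3*4)**2 = -4830 - (-4 + 12)**2 = -4830 - 1*8**2 = -4830 - 1*64 = -4830 - 64 = -4894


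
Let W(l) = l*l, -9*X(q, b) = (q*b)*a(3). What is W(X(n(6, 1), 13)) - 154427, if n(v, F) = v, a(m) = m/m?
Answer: -1389167/9 ≈ -1.5435e+5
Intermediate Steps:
a(m) = 1
X(q, b) = -b*q/9 (X(q, b) = -q*b/9 = -b*q/9)
W(l) = l**2
W(X(n(6, 1), 13)) - 154427 = (-1/9*13*6)**2 - 154427 = (-26/3)**2 - 154427 = 676/9 - 154427 = -1389167/9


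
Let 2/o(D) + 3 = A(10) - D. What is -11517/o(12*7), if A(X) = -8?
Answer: 1094115/2 ≈ 5.4706e+5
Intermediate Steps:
o(D) = 2/(-11 - D) (o(D) = 2/(-3 + (-8 - D)) = 2/(-11 - D))
-11517/o(12*7) = -11517/((-2/(11 + 12*7))) = -11517/((-2/(11 + 84))) = -11517/((-2/95)) = -11517/((-2*1/95)) = -11517/(-2/95) = -11517*(-95/2) = 1094115/2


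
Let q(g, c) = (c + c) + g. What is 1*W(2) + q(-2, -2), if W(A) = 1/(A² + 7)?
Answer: -65/11 ≈ -5.9091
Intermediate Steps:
q(g, c) = g + 2*c (q(g, c) = 2*c + g = g + 2*c)
W(A) = 1/(7 + A²)
1*W(2) + q(-2, -2) = 1/(7 + 2²) + (-2 + 2*(-2)) = 1/(7 + 4) + (-2 - 4) = 1/11 - 6 = -65/11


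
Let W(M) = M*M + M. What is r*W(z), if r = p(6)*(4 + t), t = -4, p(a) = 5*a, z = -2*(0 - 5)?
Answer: 0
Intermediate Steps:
z = 10 (z = -2*(-5) = 10)
W(M) = M + M**2 (W(M) = M**2 + M = M + M**2)
r = 0 (r = (5*6)*(4 - 4) = 30*0 = 0)
r*W(z) = 0*(10*(1 + 10)) = 0*(10*11) = 0*110 = 0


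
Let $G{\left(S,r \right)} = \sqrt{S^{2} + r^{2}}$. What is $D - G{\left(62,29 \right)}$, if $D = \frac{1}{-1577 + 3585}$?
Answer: $\frac{1}{2008} - \sqrt{4685} \approx -68.447$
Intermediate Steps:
$D = \frac{1}{2008} \approx 0.00049801$
$D - G{\left(62,29 \right)} = \frac{1}{2008} - \sqrt{62^{2} + 29^{2}} = \frac{1}{2008} - \sqrt{3844 + 841} = \frac{1}{2008} - \sqrt{4685}$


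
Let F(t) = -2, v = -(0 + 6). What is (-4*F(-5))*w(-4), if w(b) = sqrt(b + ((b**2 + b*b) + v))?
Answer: 8*sqrt(22) ≈ 37.523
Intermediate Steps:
v = -6 (v = -1*6 = -6)
w(b) = sqrt(-6 + b + 2*b**2) (w(b) = sqrt(b + ((b**2 + b*b) - 6)) = sqrt(b + ((b**2 + b**2) - 6)) = sqrt(b + (2*b**2 - 6)) = sqrt(b + (-6 + 2*b**2)) = sqrt(-6 + b + 2*b**2))
(-4*F(-5))*w(-4) = (-4*(-2))*sqrt(-6 - 4 + 2*(-4)**2) = 8*sqrt(-6 - 4 + 2*16) = 8*sqrt(-6 - 4 + 32) = 8*sqrt(22)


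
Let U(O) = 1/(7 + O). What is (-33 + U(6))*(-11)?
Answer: 4708/13 ≈ 362.15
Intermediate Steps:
(-33 + U(6))*(-11) = (-33 + 1/(7 + 6))*(-11) = (-33 + 1/13)*(-11) = -428/13*(-11) = 4708/13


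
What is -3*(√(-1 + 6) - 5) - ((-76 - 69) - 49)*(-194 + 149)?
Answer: -8715 - 3*√5 ≈ -8721.7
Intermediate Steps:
-3*(√(-1 + 6) - 5) - ((-76 - 69) - 49)*(-194 + 149) = -3*(√5 - 5) - (-145 - 49)*(-45) = -3*(-5 + √5) - (-194)*(-45) = (15 - 3*√5) - 1*8730 = (15 - 3*√5) - 8730 = -8715 - 3*√5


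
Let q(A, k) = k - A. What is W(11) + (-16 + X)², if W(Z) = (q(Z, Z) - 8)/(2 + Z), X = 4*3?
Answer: 200/13 ≈ 15.385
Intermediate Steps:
X = 12
W(Z) = -8/(2 + Z) (W(Z) = ((Z - Z) - 8)/(2 + Z) = (0 - 8)/(2 + Z) = -8/(2 + Z))
W(11) + (-16 + X)² = -8/(2 + 11) + (-16 + 12)² = -8/13 + (-4)² = -8*1/13 + 16 = -8/13 + 16 = 200/13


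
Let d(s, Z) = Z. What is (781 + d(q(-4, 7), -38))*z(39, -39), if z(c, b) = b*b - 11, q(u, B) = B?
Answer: 1121930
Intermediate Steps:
z(c, b) = -11 + b**2 (z(c, b) = b**2 - 11 = -11 + b**2)
(781 + d(q(-4, 7), -38))*z(39, -39) = (781 - 38)*(-11 + (-39)**2) = 743*(-11 + 1521) = 743*1510 = 1121930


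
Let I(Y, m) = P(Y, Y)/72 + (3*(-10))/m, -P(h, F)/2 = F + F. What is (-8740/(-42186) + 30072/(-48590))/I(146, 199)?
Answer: 125958163206/2527596091565 ≈ 0.049833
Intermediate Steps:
P(h, F) = -4*F (P(h, F) = -2*(F + F) = -4*F)
I(Y, m) = -30/m - Y/18 (I(Y, m) = -4*Y/72 + (3*(-10))/m = -4*Y*(1/72) - 30/m = -Y/18 - 30/m = -30/m - Y/18)
(-8740/(-42186) + 30072/(-48590))/I(146, 199) = (-8740/(-42186) + 30072/(-48590))/(-30/199 - 1/18*146) = (-8740*(-1/42186) + 30072*(-1/48590))/(-30*1/199 - 73/9) = (4370/21093 - 15036/24295)/(-30/199 - 73/9) = -210985198/(512454435*(-14797/1791)) = -210985198/512454435*(-1791/14797) = 125958163206/2527596091565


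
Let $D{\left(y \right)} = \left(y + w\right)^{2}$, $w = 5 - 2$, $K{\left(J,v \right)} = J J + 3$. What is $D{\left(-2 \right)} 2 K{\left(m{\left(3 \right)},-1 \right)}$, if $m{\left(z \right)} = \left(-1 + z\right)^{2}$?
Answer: $38$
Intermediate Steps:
$K{\left(J,v \right)} = 3 + J^{2}$ ($K{\left(J,v \right)} = J^{2} + 3 = 3 + J^{2}$)
$w = 3$ ($w = 5 - 2 = 3$)
$D{\left(y \right)} = \left(3 + y\right)^{2}$ ($D{\left(y \right)} = \left(y + 3\right)^{2} = \left(3 + y\right)^{2}$)
$D{\left(-2 \right)} 2 K{\left(m{\left(3 \right)},-1 \right)} = \left(3 - 2\right)^{2} \cdot 2 \left(3 + \left(\left(-1 + 3\right)^{2}\right)^{2}\right) = 1^{2} \cdot 2 \left(3 + \left(2^{2}\right)^{2}\right) = 1 \cdot 2 \left(3 + 4^{2}\right) = 2 \left(3 + 16\right) = 2 \cdot 19 = 38$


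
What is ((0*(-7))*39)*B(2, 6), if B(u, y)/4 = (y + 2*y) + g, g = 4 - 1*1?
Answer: 0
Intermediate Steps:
g = 3 (g = 4 - 1 = 3)
B(u, y) = 12 + 12*y (B(u, y) = 4*((y + 2*y) + 3) = 4*(3*y + 3) = 4*(3 + 3*y) = 12 + 12*y)
((0*(-7))*39)*B(2, 6) = ((0*(-7))*39)*(12 + 12*6) = (0*39)*(12 + 72) = 0*84 = 0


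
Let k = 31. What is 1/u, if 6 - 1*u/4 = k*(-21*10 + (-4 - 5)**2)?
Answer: 1/16020 ≈ 6.2422e-5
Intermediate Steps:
u = 16020 (u = 24 - 124*(-21*10 + (-4 - 5)**2) = 24 - 124*(-210 + (-9)**2) = 24 - 124*(-210 + 81) = 24 - 124*(-129) = 24 - 4*(-3999) = 24 + 15996 = 16020)
1/u = 1/16020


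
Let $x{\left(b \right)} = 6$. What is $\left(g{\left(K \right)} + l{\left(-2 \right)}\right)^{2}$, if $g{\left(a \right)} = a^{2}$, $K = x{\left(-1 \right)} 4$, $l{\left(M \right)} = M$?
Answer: $329476$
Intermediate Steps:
$K = 24$ ($K = 6 \cdot 4 = 24$)
$\left(g{\left(K \right)} + l{\left(-2 \right)}\right)^{2} = \left(24^{2} - 2\right)^{2} = \left(576 - 2\right)^{2} = 574^{2} = 329476$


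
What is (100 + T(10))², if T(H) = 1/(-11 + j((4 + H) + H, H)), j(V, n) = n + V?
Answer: 5294601/529 ≈ 10009.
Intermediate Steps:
j(V, n) = V + n
T(H) = 1/(-7 + 3*H) (T(H) = 1/(-11 + (((4 + H) + H) + H)) = 1/(-11 + ((4 + 2*H) + H)) = 1/(-11 + (4 + 3*H)) = 1/(-7 + 3*H))
(100 + T(10))² = (100 + 1/(-7 + 3*10))² = (100 + 1/(-7 + 30))² = (100 + 1/23)² = (2301/23)² = 5294601/529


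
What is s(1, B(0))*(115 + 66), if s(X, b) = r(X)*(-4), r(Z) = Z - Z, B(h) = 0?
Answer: 0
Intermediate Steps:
r(Z) = 0
s(X, b) = 0 (s(X, b) = 0*(-4) = 0)
s(1, B(0))*(115 + 66) = 0*(115 + 66) = 0*181 = 0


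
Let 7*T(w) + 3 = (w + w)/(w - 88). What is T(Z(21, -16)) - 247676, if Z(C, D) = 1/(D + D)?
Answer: -697704499/2817 ≈ -2.4768e+5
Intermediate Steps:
Z(C, D) = 1/(2*D)
T(w) = -3/7 + 2*w/(7*(-88 + w)) (T(w) = -3/7 + ((w + w)/(w - 88))/7 = -3/7 + ((2*w)/(-88 + w))/7 = -3/7 + (2*w/(-88 + w))/7 = -3/7 + 2*w/(7*(-88 + w)))
T(Z(21, -16)) - 247676 = (264 - 1/(2*(-16)))/(7*(-88 + (½)/(-16))) - 247676 = (264 - (-1)/(2*16))/(7*(-88 + (½)*(-1/16))) - 247676 = (264 - 1*(-1/32))/(7*(-88 - 1/32)) - 247676 = (264 + 1/32)/(7*(-2817/32)) - 247676 = (⅐)*(-32/2817)*(8449/32) - 247676 = -1207/2817 - 247676 = -697704499/2817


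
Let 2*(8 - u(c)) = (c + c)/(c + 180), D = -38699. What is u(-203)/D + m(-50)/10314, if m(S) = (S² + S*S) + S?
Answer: 244782062/510014121 ≈ 0.47995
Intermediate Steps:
u(c) = 8 - c/(180 + c) (u(c) = 8 - (c + c)/(2*(c + 180)) = 8 - 2*c/(2*(180 + c)) = 8 - c/(180 + c))
m(S) = S + 2*S² (m(S) = (S² + S²) + S = 2*S² + S = S + 2*S²)
u(-203)/D + m(-50)/10314 = ((1440 + 7*(-203))/(180 - 203))/(-38699) - 50*(1 + 2*(-50))/10314 = ((1440 - 1421)/(-23))*(-1/38699) - 50*(1 - 100)*(1/10314) = -1/23*19*(-1/38699) - 50*(-99)*(1/10314) = -19/23*(-1/38699) + 4950*(1/10314) = 19/890077 + 275/573 = 244782062/510014121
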